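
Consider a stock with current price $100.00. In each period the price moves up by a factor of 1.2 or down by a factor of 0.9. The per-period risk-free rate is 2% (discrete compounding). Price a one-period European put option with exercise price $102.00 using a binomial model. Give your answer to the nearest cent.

$7.06

Risk-neutral probability p = (1 + 0.02 − 0.9)/(1.2 − 0.9) = 0.1200/0.3000 = 0.4000
Terminal stock prices: S_u = 120, S_d = 90
Terminal payoffs (K − S): max(-18, 0) = 0, max(12, 0) = 12
Node 0 (S = 100): V_0 = 1/1.02·[0.4000·0.0000 + 0.6000·12.0000] = 7.0588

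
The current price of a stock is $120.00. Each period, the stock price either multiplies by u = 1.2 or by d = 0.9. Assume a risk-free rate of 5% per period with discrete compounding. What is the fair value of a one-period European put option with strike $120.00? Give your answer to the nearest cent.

$5.71

Risk-neutral probability p = (1 + 0.05 − 0.9)/(1.2 − 0.9) = 0.1500/0.3000 = 0.5000
Terminal stock prices: S_u = 144, S_d = 108
Terminal payoffs (K − S): max(-24, 0) = 0, max(12, 0) = 12
Node 0 (S = 120): V_0 = 1/1.05·[0.5000·0.0000 + 0.5000·12.0000] = 5.7143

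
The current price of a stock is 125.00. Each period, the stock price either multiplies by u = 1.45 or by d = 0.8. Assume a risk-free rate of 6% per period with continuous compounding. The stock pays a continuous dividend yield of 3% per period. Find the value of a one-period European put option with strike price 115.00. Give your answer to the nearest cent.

Per-period risk-free factor R = e^0.06 = 1.0618; dividend-adjusted growth = e^(0.06−0.03) = 1.0305.
Risk-neutral probability p = (1.0305 − 0.8)/(1.45 − 0.8) = 0.2305/0.6500 = 0.3545
Terminal stock prices: S_u = 181.2, S_d = 100
Terminal payoffs (K − S): max(-66.25, 0) = 0, max(15, 0) = 15
Node 0 (S = 125): V_0 = e^(−0.06)·[0.3545·0.0000 + 0.6455·15.0000] = 9.1180

9.12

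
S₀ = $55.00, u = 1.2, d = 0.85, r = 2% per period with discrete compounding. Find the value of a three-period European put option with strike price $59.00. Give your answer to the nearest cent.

$7.34

Risk-neutral probability p = (1 + 0.02 − 0.85)/(1.2 − 0.85) = 0.1700/0.3500 = 0.4857
Terminal stock prices: S_uuu = 95.04, S_uud = 67.32, S_udd = 47.68, S_ddd = 33.78
Terminal payoffs (K − S): max(-36.04, 0) = 0, max(-8.32, 0) = 0, max(11.32, 0) = 11.32, max(25.22, 0) = 25.22
Node uu (S = 79.2): V_uu = 1/1.02·[0.4857·0.0000 + 0.5143·0.0000] = 0.0000
Node ud (S = 56.1): V_ud = 1/1.02·[0.4857·0.0000 + 0.5143·11.3150] = 5.7050
Node dd (S = 39.74): V_dd = 1/1.02·[0.4857·11.3150 + 0.5143·25.2231] = 18.1056
Node u (S = 66): V_u = 1/1.02·[0.4857·0.0000 + 0.5143·5.7050] = 2.8765
Node d (S = 46.75): V_d = 1/1.02·[0.4857·5.7050 + 0.5143·18.1056] = 11.8456
Node 0 (S = 55): V_0 = 1/1.02·[0.4857·2.8765 + 0.5143·11.8456] = 7.3423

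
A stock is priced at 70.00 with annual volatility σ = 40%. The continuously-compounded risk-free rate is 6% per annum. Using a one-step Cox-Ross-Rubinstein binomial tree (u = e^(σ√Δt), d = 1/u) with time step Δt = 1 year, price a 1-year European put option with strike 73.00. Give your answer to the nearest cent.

CRR parameters: u = e^(σ√Δt) = e^(0.4·√1) = 1.4918, d = 1/u = 0.6703
Per-period rate: rΔt = 0.06·1 = 0.06, so R = e^0.06 = 1.0618
Risk-neutral probability p = (e^0.06 − 0.6703)/(1.4918 − 0.6703) = 0.3915/0.8215 = 0.4766
Terminal stock prices: S_u = 104.4, S_d = 46.92
Terminal payoffs (K − S): max(-31.43, 0) = 0, max(26.08, 0) = 26.08
Node 0 (S = 70): V_0 = e^(−0.06)·[0.4766·0.0000 + 0.5234·26.0776] = 12.8545

12.85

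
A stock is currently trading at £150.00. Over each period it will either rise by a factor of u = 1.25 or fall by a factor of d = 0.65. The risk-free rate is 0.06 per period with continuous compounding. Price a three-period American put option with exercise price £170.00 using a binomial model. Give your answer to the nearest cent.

£32.78

Risk-neutral probability p = (e^0.06 − 0.65)/(1.25 − 0.65) = 0.4118/0.6000 = 0.6864
Terminal stock prices: S_uuu = 293, S_uud = 152.3, S_udd = 79.22, S_ddd = 41.19
Terminal payoffs (K − S): max(-123, 0) = 0, max(17.66, 0) = 17.66, max(90.78, 0) = 90.78, max(128.8, 0) = 128.8
Node uu (S = 234.4): continuation = e^(−0.06)·[0.6864·0.0000 + 0.3136·17.6562] = 5.2146; exercise value = 0.0000 ≤ continuation, so V_uu = 5.2146
Node ud (S = 121.9): continuation = e^(−0.06)·[0.6864·17.6562 + 0.3136·90.7812] = 38.2250; exercise value = 48.1250 > continuation, so V_ud = 48.1250 (exercise)
Node dd (S = 63.38): continuation = e^(−0.06)·[0.6864·90.7812 + 0.3136·128.8063] = 96.7250; exercise value = 106.6250 > continuation, so V_dd = 106.6250 (exercise)
Node u (S = 187.5): continuation = e^(−0.06)·[0.6864·5.2146 + 0.3136·48.1250] = 17.5842; exercise value = 0.0000 ≤ continuation, so V_u = 17.5842
Node d (S = 97.5): continuation = e^(−0.06)·[0.6864·48.1250 + 0.3136·106.6250] = 62.6000; exercise value = 72.5000 > continuation, so V_d = 72.5000 (exercise)
Node 0 (S = 150): continuation = e^(−0.06)·[0.6864·17.5842 + 0.3136·72.5000] = 32.7792; exercise value = 20.0000 ≤ continuation, so V_0 = 32.7792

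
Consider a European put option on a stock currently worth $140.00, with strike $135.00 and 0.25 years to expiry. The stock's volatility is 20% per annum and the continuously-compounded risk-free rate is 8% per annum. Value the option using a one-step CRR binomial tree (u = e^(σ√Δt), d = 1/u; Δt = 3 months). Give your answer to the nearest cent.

$3.46

CRR parameters: u = e^(σ√Δt) = e^(0.2·√0.25) = 1.1052, d = 1/u = 0.9048
Per-period rate: rΔt = 0.08·0.25 = 0.02, so R = e^0.02 = 1.0202
Risk-neutral probability p = (e^0.02 − 0.9048)/(1.1052 − 0.9048) = 0.1154/0.2003 = 0.5759
Terminal stock prices: S_u = 154.7, S_d = 126.7
Terminal payoffs (K − S): max(-19.72, 0) = 0, max(8.323, 0) = 8.323
Node 0 (S = 140): V_0 = e^(−0.02)·[0.5759·0.0000 + 0.4241·8.3228] = 3.4601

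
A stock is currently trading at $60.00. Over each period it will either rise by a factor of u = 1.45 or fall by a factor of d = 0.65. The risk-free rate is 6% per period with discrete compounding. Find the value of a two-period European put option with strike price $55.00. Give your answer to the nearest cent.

$6.27

Risk-neutral probability p = (1 + 0.06 − 0.65)/(1.45 − 0.65) = 0.4100/0.8000 = 0.5125
Terminal stock prices: S_uu = 126.2, S_ud = 56.55, S_dd = 25.35
Terminal payoffs (K − S): max(-71.15, 0) = 0, max(-1.55, 0) = 0, max(29.65, 0) = 29.65
Node u (S = 87): V_u = 1/1.06·[0.5125·0.0000 + 0.4875·0.0000] = 0.0000
Node d (S = 39): V_d = 1/1.06·[0.5125·0.0000 + 0.4875·29.6500] = 13.6362
Node 0 (S = 60): V_0 = 1/1.06·[0.5125·0.0000 + 0.4875·13.6362] = 6.2714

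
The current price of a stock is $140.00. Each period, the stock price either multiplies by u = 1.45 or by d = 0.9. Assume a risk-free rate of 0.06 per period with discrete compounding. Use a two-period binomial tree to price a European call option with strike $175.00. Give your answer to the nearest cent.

$11.82

Risk-neutral probability p = (1 + 0.06 − 0.9)/(1.45 − 0.9) = 0.1600/0.5500 = 0.2909
Terminal stock prices: S_uu = 294.4, S_ud = 182.7, S_dd = 113.4
Terminal payoffs (S − K): max(119.4, 0) = 119.4, max(7.7, 0) = 7.7, max(-61.6, 0) = 0
Node u (S = 203): V_u = 1/1.06·[0.2909·119.3500 + 0.7091·7.7000] = 37.9057
Node d (S = 126): V_d = 1/1.06·[0.2909·7.7000 + 0.7091·0.0000] = 2.1132
Node 0 (S = 140): V_0 = 1/1.06·[0.2909·37.9057 + 0.7091·2.1132] = 11.8166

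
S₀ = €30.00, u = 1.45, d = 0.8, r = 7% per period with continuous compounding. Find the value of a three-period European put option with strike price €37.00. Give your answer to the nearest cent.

€6.59

Risk-neutral probability p = (e^0.07 − 0.8)/(1.45 − 0.8) = 0.2725/0.6500 = 0.4192
Terminal stock prices: S_uuu = 91.46, S_uud = 50.46, S_udd = 27.84, S_ddd = 15.36
Terminal payoffs (K − S): max(-54.46, 0) = 0, max(-13.46, 0) = 0, max(9.16, 0) = 9.16, max(21.64, 0) = 21.64
Node uu (S = 63.08): V_uu = e^(−0.07)·[0.4192·0.0000 + 0.5808·0.0000] = 0.0000
Node ud (S = 34.8): V_ud = e^(−0.07)·[0.4192·0.0000 + 0.5808·9.1600] = 4.9601
Node dd (S = 19.2): V_dd = e^(−0.07)·[0.4192·9.1600 + 0.5808·21.6400] = 15.2986
Node u (S = 43.5): V_u = e^(−0.07)·[0.4192·0.0000 + 0.5808·4.9601] = 2.6859
Node d (S = 24): V_d = e^(−0.07)·[0.4192·4.9601 + 0.5808·15.2986] = 10.2230
Node 0 (S = 30): V_0 = e^(−0.07)·[0.4192·2.6859 + 0.5808·10.2230] = 6.5856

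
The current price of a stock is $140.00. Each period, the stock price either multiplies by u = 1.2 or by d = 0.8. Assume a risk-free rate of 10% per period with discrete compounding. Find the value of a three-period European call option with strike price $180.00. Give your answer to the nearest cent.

$19.63

Risk-neutral probability p = (1 + 0.1 − 0.8)/(1.2 − 0.8) = 0.3000/0.4000 = 0.7500
Terminal stock prices: S_uuu = 241.9, S_uud = 161.3, S_udd = 107.5, S_ddd = 71.68
Terminal payoffs (S − K): max(61.92, 0) = 61.92, max(-18.72, 0) = 0, max(-72.48, 0) = 0, max(-108.3, 0) = 0
Node uu (S = 201.6): V_uu = 1/1.1·[0.7500·61.9200 + 0.2500·0.0000] = 42.2182
Node ud (S = 134.4): V_ud = 1/1.1·[0.7500·0.0000 + 0.2500·0.0000] = 0.0000
Node dd (S = 89.6): V_dd = 1/1.1·[0.7500·0.0000 + 0.2500·0.0000] = 0.0000
Node u (S = 168): V_u = 1/1.1·[0.7500·42.2182 + 0.2500·0.0000] = 28.7851
Node d (S = 112): V_d = 1/1.1·[0.7500·0.0000 + 0.2500·0.0000] = 0.0000
Node 0 (S = 140): V_0 = 1/1.1·[0.7500·28.7851 + 0.2500·0.0000] = 19.6262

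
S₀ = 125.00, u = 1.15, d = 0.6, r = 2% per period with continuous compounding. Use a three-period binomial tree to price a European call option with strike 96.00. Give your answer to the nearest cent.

40.76

Risk-neutral probability p = (e^0.02 − 0.6)/(1.15 − 0.6) = 0.4202/0.5500 = 0.7640
Terminal stock prices: S_uuu = 190.1, S_uud = 99.19, S_udd = 51.75, S_ddd = 27
Terminal payoffs (S − K): max(94.11, 0) = 94.11, max(3.187, 0) = 3.187, max(-44.25, 0) = 0, max(-69, 0) = 0
Node uu (S = 165.3): V_uu = e^(−0.02)·[0.7640·94.1094 + 0.2360·3.1875] = 71.2134
Node ud (S = 86.25): V_ud = e^(−0.02)·[0.7640·3.1875 + 0.2360·0.0000] = 2.3870
Node dd (S = 45): V_dd = e^(−0.02)·[0.7640·0.0000 + 0.2360·0.0000] = 0.0000
Node u (S = 143.8): V_u = e^(−0.02)·[0.7640·71.2134 + 0.2360·2.3870] = 53.8821
Node d (S = 75): V_d = e^(−0.02)·[0.7640·2.3870 + 0.2360·0.0000] = 1.7876
Node 0 (S = 125): V_0 = e^(−0.02)·[0.7640·53.8821 + 0.2360·1.7876] = 40.7644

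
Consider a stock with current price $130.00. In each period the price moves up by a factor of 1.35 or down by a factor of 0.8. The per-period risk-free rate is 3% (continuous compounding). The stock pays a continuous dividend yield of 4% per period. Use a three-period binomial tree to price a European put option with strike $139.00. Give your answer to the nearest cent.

Per-period risk-free factor R = e^0.03 = 1.0305; dividend-adjusted growth = e^(0.03−0.04) = 0.9900.
Risk-neutral probability p = (0.9900 − 0.8)/(1.35 − 0.8) = 0.1900/0.5500 = 0.3455
Terminal stock prices: S_uuu = 319.8, S_uud = 189.5, S_udd = 112.3, S_ddd = 66.56
Terminal payoffs (K − S): max(-180.8, 0) = 0, max(-50.54, 0) = 0, max(26.68, 0) = 26.68, max(72.44, 0) = 72.44
Node uu (S = 236.9): V_uu = e^(−0.03)·[0.3455·0.0000 + 0.6545·0.0000] = 0.0000
Node ud (S = 140.4): V_ud = e^(−0.03)·[0.3455·0.0000 + 0.6545·26.6800] = 16.9448
Node dd (S = 83.2): V_dd = e^(−0.03)·[0.3455·26.6800 + 0.6545·72.4400] = 54.9542
Node u (S = 175.5): V_u = e^(−0.03)·[0.3455·0.0000 + 0.6545·16.9448] = 10.7619
Node d (S = 104): V_d = e^(−0.03)·[0.3455·16.9448 + 0.6545·54.9542] = 40.5843
Node 0 (S = 130): V_0 = e^(−0.03)·[0.3455·10.7619 + 0.6545·40.5843] = 29.3844

$29.38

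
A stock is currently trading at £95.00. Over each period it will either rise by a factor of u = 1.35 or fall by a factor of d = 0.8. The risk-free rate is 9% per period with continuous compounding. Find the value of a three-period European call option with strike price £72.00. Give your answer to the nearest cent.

£41.83

Risk-neutral probability p = (e^0.09 − 0.8)/(1.35 − 0.8) = 0.2942/0.5500 = 0.5349
Terminal stock prices: S_uuu = 233.7, S_uud = 138.5, S_udd = 82.08, S_ddd = 48.64
Terminal payoffs (S − K): max(161.7, 0) = 161.7, max(66.51, 0) = 66.51, max(10.08, 0) = 10.08, max(-23.36, 0) = 0
Node uu (S = 173.1): V_uu = e^(−0.09)·[0.5349·161.7356 + 0.4651·66.5100] = 107.3345
Node ud (S = 102.6): V_ud = e^(−0.09)·[0.5349·66.5100 + 0.4651·10.0800] = 36.7970
Node dd (S = 60.8): V_dd = e^(−0.09)·[0.5349·10.0800 + 0.4651·0.0000] = 4.9274
Node u (S = 128.2): V_u = e^(−0.09)·[0.5349·107.3345 + 0.4651·36.7970] = 68.1105
Node d (S = 76): V_d = e^(−0.09)·[0.5349·36.7970 + 0.4651·4.9274] = 20.0820
Node 0 (S = 95): V_0 = e^(−0.09)·[0.5349·68.1105 + 0.4651·20.0820] = 41.8312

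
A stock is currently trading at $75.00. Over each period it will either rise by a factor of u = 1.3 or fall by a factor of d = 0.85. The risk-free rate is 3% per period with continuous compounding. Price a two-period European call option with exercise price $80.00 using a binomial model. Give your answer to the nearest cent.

$8.38

Risk-neutral probability p = (e^0.03 − 0.85)/(1.3 − 0.85) = 0.1805/0.4500 = 0.4010
Terminal stock prices: S_uu = 126.8, S_ud = 82.88, S_dd = 54.19
Terminal payoffs (S − K): max(46.75, 0) = 46.75, max(2.875, 0) = 2.875, max(-25.81, 0) = 0
Node u (S = 97.5): V_u = e^(−0.03)·[0.4010·46.7500 + 0.5990·2.8750] = 19.8644
Node d (S = 63.75): V_d = e^(−0.03)·[0.4010·2.8750 + 0.5990·0.0000] = 1.1188
Node 0 (S = 75): V_0 = e^(−0.03)·[0.4010·19.8644 + 0.5990·1.1188] = 8.3807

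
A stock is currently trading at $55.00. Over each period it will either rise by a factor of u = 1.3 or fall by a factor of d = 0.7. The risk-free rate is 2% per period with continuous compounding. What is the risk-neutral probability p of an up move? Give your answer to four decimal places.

Risk-neutral probability p = (e^0.02 − 0.7)/(1.3 − 0.7) = 0.3202/0.6000 = 0.5337

p = 0.5337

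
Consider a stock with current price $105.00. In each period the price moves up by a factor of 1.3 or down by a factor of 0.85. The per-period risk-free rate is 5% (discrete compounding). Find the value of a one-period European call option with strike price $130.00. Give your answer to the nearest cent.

$2.75

Risk-neutral probability p = (1 + 0.05 − 0.85)/(1.3 − 0.85) = 0.2000/0.4500 = 0.4444
Terminal stock prices: S_u = 136.5, S_d = 89.25
Terminal payoffs (S − K): max(6.5, 0) = 6.5, max(-40.75, 0) = 0
Node 0 (S = 105): V_0 = 1/1.05·[0.4444·6.5000 + 0.5556·0.0000] = 2.7513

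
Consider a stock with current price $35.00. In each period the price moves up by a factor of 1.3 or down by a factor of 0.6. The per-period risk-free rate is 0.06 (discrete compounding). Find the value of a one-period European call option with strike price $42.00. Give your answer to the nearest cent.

Risk-neutral probability p = (1 + 0.06 − 0.6)/(1.3 − 0.6) = 0.4600/0.7000 = 0.6571
Terminal stock prices: S_u = 45.5, S_d = 21
Terminal payoffs (S − K): max(3.5, 0) = 3.5, max(-21, 0) = 0
Node 0 (S = 35): V_0 = 1/1.06·[0.6571·3.5000 + 0.3429·0.0000] = 2.1698

$2.17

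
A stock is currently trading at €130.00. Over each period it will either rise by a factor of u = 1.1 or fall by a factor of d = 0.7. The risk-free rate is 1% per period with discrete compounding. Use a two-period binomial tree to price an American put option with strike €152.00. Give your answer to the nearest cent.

Risk-neutral probability p = (1 + 0.01 − 0.7)/(1.1 − 0.7) = 0.3100/0.4000 = 0.7750
Terminal stock prices: S_uu = 157.3, S_ud = 100.1, S_dd = 63.7
Terminal payoffs (K − S): max(-5.3, 0) = 0, max(51.9, 0) = 51.9, max(88.3, 0) = 88.3
Node u (S = 143): continuation = 1/1.01·[0.7750·0.0000 + 0.2250·51.9000] = 11.5619; exercise value = 9.0000 ≤ continuation, so V_u = 11.5619
Node d (S = 91): continuation = 1/1.01·[0.7750·51.9000 + 0.2250·88.3000] = 59.4950; exercise value = 61.0000 > continuation, so V_d = 61.0000 (exercise)
Node 0 (S = 130): continuation = 1/1.01·[0.7750·11.5619 + 0.2250·61.0000] = 22.4608; exercise value = 22.0000 ≤ continuation, so V_0 = 22.4608

€22.46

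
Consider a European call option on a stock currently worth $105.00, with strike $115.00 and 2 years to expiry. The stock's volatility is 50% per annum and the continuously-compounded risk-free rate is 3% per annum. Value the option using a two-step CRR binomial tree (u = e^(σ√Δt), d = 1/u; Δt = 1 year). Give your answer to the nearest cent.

CRR parameters: u = e^(σ√Δt) = e^(0.5·√1) = 1.6487, d = 1/u = 0.6065
Per-period rate: rΔt = 0.03·1 = 0.03, so R = e^0.03 = 1.0305
Risk-neutral probability p = (e^0.03 − 0.6065)/(1.6487 − 0.6065) = 0.4239/1.0422 = 0.4068
Terminal stock prices: S_uu = 285.4, S_ud = 105, S_dd = 38.63
Terminal payoffs (S − K): max(170.4, 0) = 170.4, max(-10, 0) = 0, max(-76.37, 0) = 0
Node u (S = 173.1): V_u = e^(−0.03)·[0.4068·170.4196 + 0.5932·0.0000] = 67.2715
Node d (S = 63.69): V_d = e^(−0.03)·[0.4068·0.0000 + 0.5932·0.0000] = 0.0000
Node 0 (S = 105): V_0 = e^(−0.03)·[0.4068·67.2715 + 0.5932·0.0000] = 26.5548

$26.55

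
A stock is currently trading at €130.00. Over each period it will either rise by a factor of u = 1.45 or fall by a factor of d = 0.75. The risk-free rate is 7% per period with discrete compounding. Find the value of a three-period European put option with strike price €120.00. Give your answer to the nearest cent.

€13.12

Risk-neutral probability p = (1 + 0.07 − 0.75)/(1.45 − 0.75) = 0.3200/0.7000 = 0.4571
Terminal stock prices: S_uuu = 396.3, S_uud = 205, S_udd = 106, S_ddd = 54.84
Terminal payoffs (K − S): max(-276.3, 0) = 0, max(-84.99, 0) = 0, max(13.97, 0) = 13.97, max(65.16, 0) = 65.16
Node uu (S = 273.3): V_uu = 1/1.07·[0.4571·0.0000 + 0.5429·0.0000] = 0.0000
Node ud (S = 141.4): V_ud = 1/1.07·[0.4571·0.0000 + 0.5429·13.9688] = 7.0869
Node dd (S = 73.12): V_dd = 1/1.07·[0.4571·13.9688 + 0.5429·65.1562] = 39.0245
Node u (S = 188.5): V_u = 1/1.07·[0.4571·0.0000 + 0.5429·7.0869] = 3.5955
Node d (S = 97.5): V_d = 1/1.07·[0.4571·7.0869 + 0.5429·39.0245] = 22.8266
Node 0 (S = 130): V_0 = 1/1.07·[0.4571·3.5955 + 0.5429·22.8266] = 13.1171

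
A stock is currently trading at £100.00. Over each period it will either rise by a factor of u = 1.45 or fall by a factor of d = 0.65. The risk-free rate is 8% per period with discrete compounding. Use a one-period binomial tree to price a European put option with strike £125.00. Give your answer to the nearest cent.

£25.69

Risk-neutral probability p = (1 + 0.08 − 0.65)/(1.45 − 0.65) = 0.4300/0.8000 = 0.5375
Terminal stock prices: S_u = 145, S_d = 65
Terminal payoffs (K − S): max(-20, 0) = 0, max(60, 0) = 60
Node 0 (S = 100): V_0 = 1/1.08·[0.5375·0.0000 + 0.4625·60.0000] = 25.6944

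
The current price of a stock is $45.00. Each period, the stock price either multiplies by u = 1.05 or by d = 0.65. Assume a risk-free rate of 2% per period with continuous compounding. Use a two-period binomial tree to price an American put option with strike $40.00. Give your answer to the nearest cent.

$1.40

Risk-neutral probability p = (e^0.02 − 0.65)/(1.05 − 0.65) = 0.3702/0.4000 = 0.9255
Terminal stock prices: S_uu = 49.61, S_ud = 30.71, S_dd = 19.01
Terminal payoffs (K − S): max(-9.613, 0) = 0, max(9.287, 0) = 9.287, max(20.99, 0) = 20.99
Node u (S = 47.25): continuation = e^(−0.02)·[0.9255·0.0000 + 0.0745·9.2875] = 0.6782; exercise value = 0.0000 ≤ continuation, so V_u = 0.6782
Node d (S = 29.25): continuation = e^(−0.02)·[0.9255·9.2875 + 0.0745·20.9875] = 9.9579; exercise value = 10.7500 > continuation, so V_d = 10.7500 (exercise)
Node 0 (S = 45): continuation = e^(−0.02)·[0.9255·0.6782 + 0.0745·10.7500] = 1.4002; exercise value = 0.0000 ≤ continuation, so V_0 = 1.4002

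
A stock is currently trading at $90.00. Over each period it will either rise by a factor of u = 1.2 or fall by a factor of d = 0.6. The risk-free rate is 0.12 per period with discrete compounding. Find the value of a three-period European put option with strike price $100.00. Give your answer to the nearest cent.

Risk-neutral probability p = (1 + 0.12 − 0.6)/(1.2 − 0.6) = 0.5200/0.6000 = 0.8667
Terminal stock prices: S_uuu = 155.5, S_uud = 77.76, S_udd = 38.88, S_ddd = 19.44
Terminal payoffs (K − S): max(-55.52, 0) = 0, max(22.24, 0) = 22.24, max(61.12, 0) = 61.12, max(80.56, 0) = 80.56
Node uu (S = 129.6): V_uu = 1/1.12·[0.8667·0.0000 + 0.1333·22.2400] = 2.6476
Node ud (S = 64.8): V_ud = 1/1.12·[0.8667·22.2400 + 0.1333·61.1200] = 24.4857
Node dd (S = 32.4): V_dd = 1/1.12·[0.8667·61.1200 + 0.1333·80.5600] = 56.8857
Node u (S = 108): V_u = 1/1.12·[0.8667·2.6476 + 0.1333·24.4857] = 4.9637
Node d (S = 54): V_d = 1/1.12·[0.8667·24.4857 + 0.1333·56.8857] = 25.7194
Node 0 (S = 90): V_0 = 1/1.12·[0.8667·4.9637 + 0.1333·25.7194] = 6.9028

$6.90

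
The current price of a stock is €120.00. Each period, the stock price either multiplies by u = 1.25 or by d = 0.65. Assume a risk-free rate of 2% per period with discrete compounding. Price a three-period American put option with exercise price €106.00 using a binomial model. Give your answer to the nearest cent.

Risk-neutral probability p = (1 + 0.02 − 0.65)/(1.25 − 0.65) = 0.3700/0.6000 = 0.6167
Terminal stock prices: S_uuu = 234.4, S_uud = 121.9, S_udd = 63.38, S_ddd = 32.95
Terminal payoffs (K − S): max(-128.4, 0) = 0, max(-15.88, 0) = 0, max(42.62, 0) = 42.62, max(73.05, 0) = 73.05
Node uu (S = 187.5): continuation = 1/1.02·[0.6167·0.0000 + 0.3833·0.0000] = 0.0000; exercise value = 0.0000 ≤ continuation, so V_uu = 0.0000
Node ud (S = 97.5): continuation = 1/1.02·[0.6167·0.0000 + 0.3833·42.6250] = 16.0192; exercise value = 8.5000 ≤ continuation, so V_ud = 16.0192
Node dd (S = 50.7): continuation = 1/1.02·[0.6167·42.6250 + 0.3833·73.0450] = 53.2216; exercise value = 55.3000 > continuation, so V_dd = 55.3000 (exercise)
Node u (S = 150): continuation = 1/1.02·[0.6167·0.0000 + 0.3833·16.0192] = 6.0203; exercise value = 0.0000 ≤ continuation, so V_u = 6.0203
Node d (S = 78): continuation = 1/1.02·[0.6167·16.0192 + 0.3833·55.3000] = 30.4675; exercise value = 28.0000 ≤ continuation, so V_d = 30.4675
Node 0 (S = 120): continuation = 1/1.02·[0.6167·6.0203 + 0.3833·30.4675] = 15.0899; exercise value = 0.0000 ≤ continuation, so V_0 = 15.0899

€15.09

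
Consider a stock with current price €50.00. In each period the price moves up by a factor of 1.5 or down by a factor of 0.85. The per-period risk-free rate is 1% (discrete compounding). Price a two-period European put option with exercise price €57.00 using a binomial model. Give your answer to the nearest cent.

€11.63

Risk-neutral probability p = (1 + 0.01 − 0.85)/(1.5 − 0.85) = 0.1600/0.6500 = 0.2462
Terminal stock prices: S_uu = 112.5, S_ud = 63.75, S_dd = 36.12
Terminal payoffs (K − S): max(-55.5, 0) = 0, max(-6.75, 0) = 0, max(20.88, 0) = 20.88
Node u (S = 75): V_u = 1/1.01·[0.2462·0.0000 + 0.7538·0.0000] = 0.0000
Node d (S = 42.5): V_d = 1/1.01·[0.2462·0.0000 + 0.7538·20.8750] = 15.5807
Node 0 (S = 50): V_0 = 1/1.01·[0.2462·0.0000 + 0.7538·15.5807] = 11.6292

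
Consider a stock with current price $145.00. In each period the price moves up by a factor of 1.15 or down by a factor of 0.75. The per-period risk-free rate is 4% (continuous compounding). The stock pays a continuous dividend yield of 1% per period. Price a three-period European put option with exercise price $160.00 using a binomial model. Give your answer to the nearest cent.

$19.70

Per-period risk-free factor R = e^0.04 = 1.0408; dividend-adjusted growth = e^(0.04−0.01) = 1.0305.
Risk-neutral probability p = (1.0305 − 0.75)/(1.15 − 0.75) = 0.2805/0.4000 = 0.7011
Terminal stock prices: S_uuu = 220.5, S_uud = 143.8, S_udd = 93.8, S_ddd = 61.17
Terminal payoffs (K − S): max(-60.53, 0) = 0, max(16.18, 0) = 16.18, max(66.2, 0) = 66.2, max(98.83, 0) = 98.83
Node uu (S = 191.8): V_uu = e^(−0.04)·[0.7011·0.0000 + 0.2989·16.1781] = 4.6455
Node ud (S = 125.1): V_ud = e^(−0.04)·[0.7011·16.1781 + 0.2989·66.2031] = 29.9082
Node dd (S = 81.56): V_dd = e^(−0.04)·[0.7011·66.2031 + 0.2989·98.8281] = 72.9754
Node u (S = 166.8): V_u = e^(−0.04)·[0.7011·4.6455 + 0.2989·29.9082] = 11.7174
Node d (S = 108.8): V_d = e^(−0.04)·[0.7011·29.9082 + 0.2989·72.9754] = 41.1020
Node 0 (S = 145): V_0 = e^(−0.04)·[0.7011·11.7174 + 0.2989·41.1020] = 19.6956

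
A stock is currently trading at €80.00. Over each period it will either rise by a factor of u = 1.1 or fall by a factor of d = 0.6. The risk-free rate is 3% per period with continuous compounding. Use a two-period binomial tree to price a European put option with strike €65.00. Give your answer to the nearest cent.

Risk-neutral probability p = (e^0.03 − 0.6)/(1.1 − 0.6) = 0.4305/0.5000 = 0.8609
Terminal stock prices: S_uu = 96.8, S_ud = 52.8, S_dd = 28.8
Terminal payoffs (K − S): max(-31.8, 0) = 0, max(12.2, 0) = 12.2, max(36.2, 0) = 36.2
Node u (S = 88): V_u = e^(−0.03)·[0.8609·0.0000 + 0.1391·12.2000] = 1.6468
Node d (S = 48): V_d = e^(−0.03)·[0.8609·12.2000 + 0.1391·36.2000] = 15.0790
Node 0 (S = 80): V_0 = e^(−0.03)·[0.8609·1.6468 + 0.1391·15.0790] = 3.4112

€3.41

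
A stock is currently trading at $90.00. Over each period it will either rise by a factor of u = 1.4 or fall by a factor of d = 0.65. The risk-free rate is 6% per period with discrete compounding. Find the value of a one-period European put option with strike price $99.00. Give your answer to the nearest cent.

Risk-neutral probability p = (1 + 0.06 − 0.65)/(1.4 − 0.65) = 0.4100/0.7500 = 0.5467
Terminal stock prices: S_u = 126, S_d = 58.5
Terminal payoffs (K − S): max(-27, 0) = 0, max(40.5, 0) = 40.5
Node 0 (S = 90): V_0 = 1/1.06·[0.5467·0.0000 + 0.4533·40.5000] = 17.3208

$17.32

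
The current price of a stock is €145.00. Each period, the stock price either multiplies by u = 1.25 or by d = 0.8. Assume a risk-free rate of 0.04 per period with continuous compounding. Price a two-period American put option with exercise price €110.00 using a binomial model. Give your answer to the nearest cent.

€3.43

Risk-neutral probability p = (e^0.04 − 0.8)/(1.25 − 0.8) = 0.2408/0.4500 = 0.5351
Terminal stock prices: S_uu = 226.6, S_ud = 145, S_dd = 92.8
Terminal payoffs (K − S): max(-116.6, 0) = 0, max(-35, 0) = 0, max(17.2, 0) = 17.2
Node u (S = 181.2): continuation = e^(−0.04)·[0.5351·0.0000 + 0.4649·0.0000] = 0.0000; exercise value = 0.0000 ≤ continuation, so V_u = 0.0000
Node d (S = 116): continuation = e^(−0.04)·[0.5351·0.0000 + 0.4649·17.2000] = 7.6822; exercise value = 0.0000 ≤ continuation, so V_d = 7.6822
Node 0 (S = 145): continuation = e^(−0.04)·[0.5351·0.0000 + 0.4649·7.6822] = 3.4311; exercise value = 0.0000 ≤ continuation, so V_0 = 3.4311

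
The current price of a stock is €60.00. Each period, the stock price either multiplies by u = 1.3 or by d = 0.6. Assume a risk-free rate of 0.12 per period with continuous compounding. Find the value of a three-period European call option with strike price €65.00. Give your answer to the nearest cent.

€19.95

Risk-neutral probability p = (e^0.12 − 0.6)/(1.3 − 0.6) = 0.5275/0.7000 = 0.7536
Terminal stock prices: S_uuu = 131.8, S_uud = 60.84, S_udd = 28.08, S_ddd = 12.96
Terminal payoffs (S − K): max(66.82, 0) = 66.82, max(-4.16, 0) = 0, max(-36.92, 0) = 0, max(-52.04, 0) = 0
Node uu (S = 101.4): V_uu = e^(−0.12)·[0.7536·66.8200 + 0.2464·0.0000] = 44.6594
Node ud (S = 46.8): V_ud = e^(−0.12)·[0.7536·0.0000 + 0.2464·0.0000] = 0.0000
Node dd (S = 21.6): V_dd = e^(−0.12)·[0.7536·0.0000 + 0.2464·0.0000] = 0.0000
Node u (S = 78): V_u = e^(−0.12)·[0.7536·44.6594 + 0.2464·0.0000] = 29.8483
Node d (S = 36): V_d = e^(−0.12)·[0.7536·0.0000 + 0.2464·0.0000] = 0.0000
Node 0 (S = 60): V_0 = e^(−0.12)·[0.7536·29.8483 + 0.2464·0.0000] = 19.9492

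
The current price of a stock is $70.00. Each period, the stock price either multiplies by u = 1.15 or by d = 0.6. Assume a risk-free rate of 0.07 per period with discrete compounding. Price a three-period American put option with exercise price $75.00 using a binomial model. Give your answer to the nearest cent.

Risk-neutral probability p = (1 + 0.07 − 0.6)/(1.15 − 0.6) = 0.4700/0.5500 = 0.8545
Terminal stock prices: S_uuu = 106.5, S_uud = 55.54, S_udd = 28.98, S_ddd = 15.12
Terminal payoffs (K − S): max(-31.46, 0) = 0, max(19.46, 0) = 19.46, max(46.02, 0) = 46.02, max(59.88, 0) = 59.88
Node uu (S = 92.57): continuation = 1/1.07·[0.8545·0.0000 + 0.1455·19.4550] = 2.6447; exercise value = 0.0000 ≤ continuation, so V_uu = 2.6447
Node ud (S = 48.3): continuation = 1/1.07·[0.8545·19.4550 + 0.1455·46.0200] = 21.7935; exercise value = 26.7000 > continuation, so V_ud = 26.7000 (exercise)
Node dd (S = 25.2): continuation = 1/1.07·[0.8545·46.0200 + 0.1455·59.8800] = 44.8935; exercise value = 49.8000 > continuation, so V_dd = 49.8000 (exercise)
Node u (S = 80.5): continuation = 1/1.07·[0.8545·2.6447 + 0.1455·26.7000] = 5.7417; exercise value = 0.0000 ≤ continuation, so V_u = 5.7417
Node d (S = 42): continuation = 1/1.07·[0.8545·26.7000 + 0.1455·49.8000] = 28.0935; exercise value = 33.0000 > continuation, so V_d = 33.0000 (exercise)
Node 0 (S = 70): continuation = 1/1.07·[0.8545·5.7417 + 0.1455·33.0000] = 9.0716; exercise value = 5.0000 ≤ continuation, so V_0 = 9.0716

$9.07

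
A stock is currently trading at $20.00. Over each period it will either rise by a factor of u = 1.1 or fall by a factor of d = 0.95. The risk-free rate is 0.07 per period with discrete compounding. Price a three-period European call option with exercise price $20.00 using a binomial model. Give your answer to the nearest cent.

$3.70

Risk-neutral probability p = (1 + 0.07 − 0.95)/(1.1 − 0.95) = 0.1200/0.1500 = 0.8000
Terminal stock prices: S_uuu = 26.62, S_uud = 22.99, S_udd = 19.86, S_ddd = 17.15
Terminal payoffs (S − K): max(6.62, 0) = 6.62, max(2.99, 0) = 2.99, max(-0.145, 0) = 0, max(-2.853, 0) = 0
Node uu (S = 24.2): V_uu = 1/1.07·[0.8000·6.6200 + 0.2000·2.9900] = 5.5084
Node ud (S = 20.9): V_ud = 1/1.07·[0.8000·2.9900 + 0.2000·0.0000] = 2.2355
Node dd (S = 18.05): V_dd = 1/1.07·[0.8000·0.0000 + 0.2000·0.0000] = 0.0000
Node u (S = 22): V_u = 1/1.07·[0.8000·5.5084 + 0.2000·2.2355] = 4.5363
Node d (S = 19): V_d = 1/1.07·[0.8000·2.2355 + 0.2000·0.0000] = 1.6714
Node 0 (S = 20): V_0 = 1/1.07·[0.8000·4.5363 + 0.2000·1.6714] = 3.7040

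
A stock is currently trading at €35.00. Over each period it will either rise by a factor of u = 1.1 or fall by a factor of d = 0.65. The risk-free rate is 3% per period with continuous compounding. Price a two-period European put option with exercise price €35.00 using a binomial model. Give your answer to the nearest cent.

Risk-neutral probability p = (e^0.03 − 0.65)/(1.1 − 0.65) = 0.3805/0.4500 = 0.8455
Terminal stock prices: S_uu = 42.35, S_ud = 25.03, S_dd = 14.79
Terminal payoffs (K − S): max(-7.35, 0) = 0, max(9.975, 0) = 9.975, max(20.21, 0) = 20.21
Node u (S = 38.5): V_u = e^(−0.03)·[0.8455·0.0000 + 0.1545·9.9750] = 1.4960
Node d (S = 22.75): V_d = e^(−0.03)·[0.8455·9.9750 + 0.1545·20.2125] = 11.2156
Node 0 (S = 35): V_0 = e^(−0.03)·[0.8455·1.4960 + 0.1545·11.2156] = 2.9095

€2.91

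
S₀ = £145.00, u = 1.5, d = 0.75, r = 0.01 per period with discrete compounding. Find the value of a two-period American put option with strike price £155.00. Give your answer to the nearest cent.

Risk-neutral probability p = (1 + 0.01 − 0.75)/(1.5 − 0.75) = 0.2600/0.7500 = 0.3467
Terminal stock prices: S_uu = 326.2, S_ud = 163.1, S_dd = 81.56
Terminal payoffs (K − S): max(-171.2, 0) = 0, max(-8.125, 0) = 0, max(73.44, 0) = 73.44
Node u (S = 217.5): continuation = 1/1.01·[0.3467·0.0000 + 0.6533·0.0000] = 0.0000; exercise value = 0.0000 ≤ continuation, so V_u = 0.0000
Node d (S = 108.8): continuation = 1/1.01·[0.3467·0.0000 + 0.6533·73.4375] = 47.5041; exercise value = 46.2500 ≤ continuation, so V_d = 47.5041
Node 0 (S = 145): continuation = 1/1.01·[0.3467·0.0000 + 0.6533·47.5041] = 30.7287; exercise value = 10.0000 ≤ continuation, so V_0 = 30.7287

£30.73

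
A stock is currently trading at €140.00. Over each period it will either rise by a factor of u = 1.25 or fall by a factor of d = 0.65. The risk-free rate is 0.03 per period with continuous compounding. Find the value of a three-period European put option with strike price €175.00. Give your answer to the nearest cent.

€42.87

Risk-neutral probability p = (e^0.03 − 0.65)/(1.25 − 0.65) = 0.3805/0.6000 = 0.6341
Terminal stock prices: S_uuu = 273.4, S_uud = 142.2, S_udd = 73.94, S_ddd = 38.45
Terminal payoffs (K − S): max(-98.44, 0) = 0, max(32.81, 0) = 32.81, max(101.1, 0) = 101.1, max(136.6, 0) = 136.6
Node uu (S = 218.8): V_uu = e^(−0.03)·[0.6341·0.0000 + 0.3659·32.8125] = 11.6516
Node ud (S = 113.8): V_ud = e^(−0.03)·[0.6341·32.8125 + 0.3659·101.0625] = 56.0780
Node dd (S = 59.15): V_dd = e^(−0.03)·[0.6341·101.0625 + 0.3659·136.5525] = 110.6780
Node u (S = 175): V_u = e^(−0.03)·[0.6341·11.6516 + 0.3659·56.0780] = 27.0828
Node d (S = 91): V_d = e^(−0.03)·[0.6341·56.0780 + 0.3659·110.6780] = 73.8088
Node 0 (S = 140): V_0 = e^(−0.03)·[0.6341·27.0828 + 0.3659·73.8088] = 42.8745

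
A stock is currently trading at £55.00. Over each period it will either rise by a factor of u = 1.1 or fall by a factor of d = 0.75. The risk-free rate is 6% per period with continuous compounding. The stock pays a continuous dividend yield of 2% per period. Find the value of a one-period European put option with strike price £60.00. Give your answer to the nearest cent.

Per-period risk-free factor R = e^0.06 = 1.0618; dividend-adjusted growth = e^(0.06−0.02) = 1.0408.
Risk-neutral probability p = (1.0408 − 0.75)/(1.1 − 0.75) = 0.2908/0.3500 = 0.8309
Terminal stock prices: S_u = 60.5, S_d = 41.25
Terminal payoffs (K − S): max(-0.5, 0) = 0, max(18.75, 0) = 18.75
Node 0 (S = 55): V_0 = e^(−0.06)·[0.8309·0.0000 + 0.1691·18.7500] = 2.9862

£2.99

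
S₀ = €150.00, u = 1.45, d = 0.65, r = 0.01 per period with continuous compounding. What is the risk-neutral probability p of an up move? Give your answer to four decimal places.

Risk-neutral probability p = (e^0.01 − 0.65)/(1.45 − 0.65) = 0.3601/0.8000 = 0.4501

p = 0.4501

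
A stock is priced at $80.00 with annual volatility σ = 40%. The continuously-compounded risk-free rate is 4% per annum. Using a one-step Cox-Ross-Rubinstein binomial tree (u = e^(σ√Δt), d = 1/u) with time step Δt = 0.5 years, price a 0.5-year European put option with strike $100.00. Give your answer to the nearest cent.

$20.82

CRR parameters: u = e^(σ√Δt) = e^(0.4·√0.5) = 1.3269, d = 1/u = 0.7536
Per-period rate: rΔt = 0.04·0.5 = 0.02, so R = e^0.02 = 1.0202
Risk-neutral probability p = (e^0.02 − 0.7536)/(1.3269 − 0.7536) = 0.2666/0.5733 = 0.4650
Terminal stock prices: S_u = 106.2, S_d = 60.29
Terminal payoffs (K − S): max(-6.152, 0) = 0, max(39.71, 0) = 39.71
Node 0 (S = 80): V_0 = e^(−0.02)·[0.4650·0.0000 + 0.5350·39.7089] = 20.8238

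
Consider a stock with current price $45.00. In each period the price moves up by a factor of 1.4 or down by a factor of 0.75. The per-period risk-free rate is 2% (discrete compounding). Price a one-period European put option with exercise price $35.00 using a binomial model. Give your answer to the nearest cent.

Risk-neutral probability p = (1 + 0.02 − 0.75)/(1.4 − 0.75) = 0.2700/0.6500 = 0.4154
Terminal stock prices: S_u = 63, S_d = 33.75
Terminal payoffs (K − S): max(-28, 0) = 0, max(1.25, 0) = 1.25
Node 0 (S = 45): V_0 = 1/1.02·[0.4154·0.0000 + 0.5846·1.2500] = 0.7164

$0.72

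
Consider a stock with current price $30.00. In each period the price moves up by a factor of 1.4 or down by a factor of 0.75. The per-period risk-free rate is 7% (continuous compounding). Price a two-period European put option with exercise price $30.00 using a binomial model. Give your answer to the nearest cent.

Risk-neutral probability p = (e^0.07 − 0.75)/(1.4 − 0.75) = 0.3225/0.6500 = 0.4962
Terminal stock prices: S_uu = 58.8, S_ud = 31.5, S_dd = 16.88
Terminal payoffs (K − S): max(-28.8, 0) = 0, max(-1.5, 0) = 0, max(13.12, 0) = 13.12
Node u (S = 42): V_u = e^(−0.07)·[0.4962·0.0000 + 0.5038·0.0000] = 0.0000
Node d (S = 22.5): V_d = e^(−0.07)·[0.4962·0.0000 + 0.5038·13.1250] = 6.1657
Node 0 (S = 30): V_0 = e^(−0.07)·[0.4962·0.0000 + 0.5038·6.1657] = 2.8965

$2.90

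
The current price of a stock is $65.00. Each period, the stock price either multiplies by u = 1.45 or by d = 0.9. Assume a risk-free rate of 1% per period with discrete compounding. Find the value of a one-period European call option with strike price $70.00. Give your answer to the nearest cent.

$4.80

Risk-neutral probability p = (1 + 0.01 − 0.9)/(1.45 − 0.9) = 0.1100/0.5500 = 0.2000
Terminal stock prices: S_u = 94.25, S_d = 58.5
Terminal payoffs (S − K): max(24.25, 0) = 24.25, max(-11.5, 0) = 0
Node 0 (S = 65): V_0 = 1/1.01·[0.2000·24.2500 + 0.8000·0.0000] = 4.8020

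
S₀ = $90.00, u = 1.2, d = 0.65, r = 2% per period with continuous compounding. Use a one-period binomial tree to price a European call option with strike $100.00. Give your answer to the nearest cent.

Risk-neutral probability p = (e^0.02 − 0.65)/(1.2 − 0.65) = 0.3702/0.5500 = 0.6731
Terminal stock prices: S_u = 108, S_d = 58.5
Terminal payoffs (S − K): max(8, 0) = 8, max(-41.5, 0) = 0
Node 0 (S = 90): V_0 = e^(−0.02)·[0.6731·8.0000 + 0.3269·0.0000] = 5.2781

$5.28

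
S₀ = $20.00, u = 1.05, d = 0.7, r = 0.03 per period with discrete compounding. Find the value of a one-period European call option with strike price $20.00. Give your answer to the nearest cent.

$0.92

Risk-neutral probability p = (1 + 0.03 − 0.7)/(1.05 − 0.7) = 0.3300/0.3500 = 0.9429
Terminal stock prices: S_u = 21, S_d = 14
Terminal payoffs (S − K): max(1, 0) = 1, max(-6, 0) = 0
Node 0 (S = 20): V_0 = 1/1.03·[0.9429·1.0000 + 0.0571·0.0000] = 0.9154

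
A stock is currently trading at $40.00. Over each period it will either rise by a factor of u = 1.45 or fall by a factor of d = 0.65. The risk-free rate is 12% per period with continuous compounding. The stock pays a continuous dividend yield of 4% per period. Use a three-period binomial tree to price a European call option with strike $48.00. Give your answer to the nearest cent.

Per-period risk-free factor R = e^0.12 = 1.1275; dividend-adjusted growth = e^(0.12−0.04) = 1.0833.
Risk-neutral probability p = (1.0833 − 0.65)/(1.45 − 0.65) = 0.4333/0.8000 = 0.5416
Terminal stock prices: S_uuu = 121.9, S_uud = 54.66, S_udd = 24.51, S_ddd = 10.98
Terminal payoffs (S − K): max(73.94, 0) = 73.94, max(6.665, 0) = 6.665, max(-23.49, 0) = 0, max(-37.02, 0) = 0
Node uu (S = 84.1): V_uu = e^(−0.12)·[0.5416·73.9450 + 0.4584·6.6650] = 38.2302
Node ud (S = 37.7): V_ud = e^(−0.12)·[0.5416·6.6650 + 0.4584·0.0000] = 3.2016
Node dd (S = 16.9): V_dd = e^(−0.12)·[0.5416·0.0000 + 0.4584·0.0000] = 0.0000
Node u (S = 58): V_u = e^(−0.12)·[0.5416·38.2302 + 0.4584·3.2016] = 19.6661
Node d (S = 26): V_d = e^(−0.12)·[0.5416·3.2016 + 0.4584·0.0000] = 1.5379
Node 0 (S = 40): V_0 = e^(−0.12)·[0.5416·19.6661 + 0.4584·1.5379] = 10.0721

$10.07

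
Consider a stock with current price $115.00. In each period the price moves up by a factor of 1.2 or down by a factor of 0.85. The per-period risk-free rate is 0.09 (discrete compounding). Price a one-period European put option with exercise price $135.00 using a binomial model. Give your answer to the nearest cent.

$10.74

Risk-neutral probability p = (1 + 0.09 − 0.85)/(1.2 − 0.85) = 0.2400/0.3500 = 0.6857
Terminal stock prices: S_u = 138, S_d = 97.75
Terminal payoffs (K − S): max(-3, 0) = 0, max(37.25, 0) = 37.25
Node 0 (S = 115): V_0 = 1/1.09·[0.6857·0.0000 + 0.3143·37.2500] = 10.7405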